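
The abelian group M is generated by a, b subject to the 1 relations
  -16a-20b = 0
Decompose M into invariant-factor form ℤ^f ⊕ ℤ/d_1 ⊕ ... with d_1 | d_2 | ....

Answer: M ≅ ℤ^1 ⊕ ℤ/4

Derivation:
rank_ℚ(R)=1; free=2−1=1
SNF(R) diag = [4] → torsion [4]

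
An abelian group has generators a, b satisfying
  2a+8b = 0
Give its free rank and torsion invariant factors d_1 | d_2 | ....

Answer: M ≅ ℤ^1 ⊕ ℤ/2

Derivation:
rank_ℚ(R)=1; free=2−1=1
SNF(R) diag = [2] → torsion [2]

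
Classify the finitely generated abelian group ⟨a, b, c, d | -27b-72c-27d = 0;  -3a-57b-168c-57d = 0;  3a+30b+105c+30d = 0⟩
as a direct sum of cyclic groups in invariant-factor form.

rank_ℚ(R)=3; free=4−3=1
SNF(R) diag = [3, 9, 27] → torsion [3, 9, 27]

Answer: M ≅ ℤ^1 ⊕ ℤ/3 ⊕ ℤ/9 ⊕ ℤ/27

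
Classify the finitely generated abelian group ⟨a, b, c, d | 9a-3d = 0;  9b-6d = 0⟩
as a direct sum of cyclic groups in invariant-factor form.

Answer: M ≅ ℤ^2 ⊕ ℤ/3 ⊕ ℤ/9

Derivation:
rank_ℚ(R)=2; free=4−2=2
SNF(R) diag = [3, 9] → torsion [3, 9]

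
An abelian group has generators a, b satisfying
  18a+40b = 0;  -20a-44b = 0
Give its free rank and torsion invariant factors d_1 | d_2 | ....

rank_ℚ(R)=2; free=2−2=0
SNF(R) diag = [2, 4] → torsion [2, 4]

Answer: M ≅ ℤ/2 ⊕ ℤ/4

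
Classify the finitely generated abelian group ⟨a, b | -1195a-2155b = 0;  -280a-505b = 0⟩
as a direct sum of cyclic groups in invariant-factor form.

Answer: M ≅ ℤ/5 ⊕ ℤ/15

Derivation:
rank_ℚ(R)=2; free=2−2=0
SNF(R) diag = [5, 15] → torsion [5, 15]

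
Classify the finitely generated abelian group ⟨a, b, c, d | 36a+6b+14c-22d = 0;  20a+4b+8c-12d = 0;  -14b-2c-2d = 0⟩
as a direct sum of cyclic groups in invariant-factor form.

rank_ℚ(R)=3; free=4−3=1
SNF(R) diag = [2, 4, 8] → torsion [2, 4, 8]

Answer: M ≅ ℤ^1 ⊕ ℤ/2 ⊕ ℤ/4 ⊕ ℤ/8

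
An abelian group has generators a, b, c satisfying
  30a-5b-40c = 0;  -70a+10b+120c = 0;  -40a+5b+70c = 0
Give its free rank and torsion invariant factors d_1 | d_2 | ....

rank_ℚ(R)=3; free=3−3=0
SNF(R) diag = [5, 10, 10] → torsion [5, 10, 10]

Answer: M ≅ ℤ/5 ⊕ ℤ/10 ⊕ ℤ/10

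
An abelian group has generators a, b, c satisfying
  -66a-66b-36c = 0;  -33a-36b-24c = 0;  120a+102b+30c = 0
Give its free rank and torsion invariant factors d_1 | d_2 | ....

Answer: M ≅ ℤ/3 ⊕ ℤ/6 ⊕ ℤ/6

Derivation:
rank_ℚ(R)=3; free=3−3=0
SNF(R) diag = [3, 6, 6] → torsion [3, 6, 6]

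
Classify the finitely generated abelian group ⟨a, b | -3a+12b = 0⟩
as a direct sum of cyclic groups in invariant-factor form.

Answer: M ≅ ℤ^1 ⊕ ℤ/3

Derivation:
rank_ℚ(R)=1; free=2−1=1
SNF(R) diag = [3] → torsion [3]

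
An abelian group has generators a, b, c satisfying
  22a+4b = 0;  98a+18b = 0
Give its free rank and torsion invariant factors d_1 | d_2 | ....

Answer: M ≅ ℤ^1 ⊕ ℤ/2 ⊕ ℤ/2

Derivation:
rank_ℚ(R)=2; free=3−2=1
SNF(R) diag = [2, 2] → torsion [2, 2]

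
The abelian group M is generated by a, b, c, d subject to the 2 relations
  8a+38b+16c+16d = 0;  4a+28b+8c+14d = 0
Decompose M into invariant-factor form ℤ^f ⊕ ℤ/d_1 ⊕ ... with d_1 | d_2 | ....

rank_ℚ(R)=2; free=4−2=2
SNF(R) diag = [2, 6] → torsion [2, 6]

Answer: M ≅ ℤ^2 ⊕ ℤ/2 ⊕ ℤ/6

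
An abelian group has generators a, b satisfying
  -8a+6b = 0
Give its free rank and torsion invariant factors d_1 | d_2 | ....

Answer: M ≅ ℤ^1 ⊕ ℤ/2

Derivation:
rank_ℚ(R)=1; free=2−1=1
SNF(R) diag = [2] → torsion [2]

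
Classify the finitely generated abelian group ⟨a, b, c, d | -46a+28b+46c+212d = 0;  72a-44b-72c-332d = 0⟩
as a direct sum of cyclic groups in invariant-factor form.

Answer: M ≅ ℤ^2 ⊕ ℤ/2 ⊕ ℤ/4

Derivation:
rank_ℚ(R)=2; free=4−2=2
SNF(R) diag = [2, 4] → torsion [2, 4]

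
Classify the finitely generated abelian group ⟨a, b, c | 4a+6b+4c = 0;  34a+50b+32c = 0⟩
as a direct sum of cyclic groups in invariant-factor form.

rank_ℚ(R)=2; free=3−2=1
SNF(R) diag = [2, 2] → torsion [2, 2]

Answer: M ≅ ℤ^1 ⊕ ℤ/2 ⊕ ℤ/2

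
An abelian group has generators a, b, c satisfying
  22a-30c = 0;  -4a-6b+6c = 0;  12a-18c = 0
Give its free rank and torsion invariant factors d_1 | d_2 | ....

Answer: M ≅ ℤ/2 ⊕ ℤ/6 ⊕ ℤ/18

Derivation:
rank_ℚ(R)=3; free=3−3=0
SNF(R) diag = [2, 6, 18] → torsion [2, 6, 18]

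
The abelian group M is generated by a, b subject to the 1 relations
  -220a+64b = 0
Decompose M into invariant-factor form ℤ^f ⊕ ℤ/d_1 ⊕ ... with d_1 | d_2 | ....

rank_ℚ(R)=1; free=2−1=1
SNF(R) diag = [4] → torsion [4]

Answer: M ≅ ℤ^1 ⊕ ℤ/4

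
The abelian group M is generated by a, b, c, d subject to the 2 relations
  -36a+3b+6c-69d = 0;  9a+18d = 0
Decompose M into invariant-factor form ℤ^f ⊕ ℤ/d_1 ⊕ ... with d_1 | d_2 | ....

Answer: M ≅ ℤ^2 ⊕ ℤ/3 ⊕ ℤ/9

Derivation:
rank_ℚ(R)=2; free=4−2=2
SNF(R) diag = [3, 9] → torsion [3, 9]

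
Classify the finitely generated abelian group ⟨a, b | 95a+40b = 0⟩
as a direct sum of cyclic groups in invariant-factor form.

rank_ℚ(R)=1; free=2−1=1
SNF(R) diag = [5] → torsion [5]

Answer: M ≅ ℤ^1 ⊕ ℤ/5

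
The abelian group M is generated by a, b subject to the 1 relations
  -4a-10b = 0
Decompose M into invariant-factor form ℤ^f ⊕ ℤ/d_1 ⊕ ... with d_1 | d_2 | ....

rank_ℚ(R)=1; free=2−1=1
SNF(R) diag = [2] → torsion [2]

Answer: M ≅ ℤ^1 ⊕ ℤ/2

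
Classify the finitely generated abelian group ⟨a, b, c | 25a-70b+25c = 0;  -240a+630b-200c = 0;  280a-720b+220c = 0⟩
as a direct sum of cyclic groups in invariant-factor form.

Answer: M ≅ ℤ/5 ⊕ ℤ/10 ⊕ ℤ/20

Derivation:
rank_ℚ(R)=3; free=3−3=0
SNF(R) diag = [5, 10, 20] → torsion [5, 10, 20]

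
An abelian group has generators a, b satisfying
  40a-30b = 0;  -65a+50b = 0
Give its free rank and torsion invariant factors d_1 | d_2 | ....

rank_ℚ(R)=2; free=2−2=0
SNF(R) diag = [5, 10] → torsion [5, 10]

Answer: M ≅ ℤ/5 ⊕ ℤ/10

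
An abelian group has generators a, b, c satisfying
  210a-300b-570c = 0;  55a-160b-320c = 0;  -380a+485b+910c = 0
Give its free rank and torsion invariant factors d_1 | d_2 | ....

rank_ℚ(R)=3; free=3−3=0
SNF(R) diag = [5, 15, 30] → torsion [5, 15, 30]

Answer: M ≅ ℤ/5 ⊕ ℤ/15 ⊕ ℤ/30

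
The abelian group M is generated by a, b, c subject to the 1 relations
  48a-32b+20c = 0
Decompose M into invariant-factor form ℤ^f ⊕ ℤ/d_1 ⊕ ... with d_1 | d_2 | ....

rank_ℚ(R)=1; free=3−1=2
SNF(R) diag = [4] → torsion [4]

Answer: M ≅ ℤ^2 ⊕ ℤ/4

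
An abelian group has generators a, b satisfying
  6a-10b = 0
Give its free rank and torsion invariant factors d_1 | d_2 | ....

Answer: M ≅ ℤ^1 ⊕ ℤ/2

Derivation:
rank_ℚ(R)=1; free=2−1=1
SNF(R) diag = [2] → torsion [2]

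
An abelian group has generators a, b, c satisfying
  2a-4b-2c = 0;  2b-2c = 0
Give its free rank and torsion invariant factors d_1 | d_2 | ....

Answer: M ≅ ℤ^1 ⊕ ℤ/2 ⊕ ℤ/2

Derivation:
rank_ℚ(R)=2; free=3−2=1
SNF(R) diag = [2, 2] → torsion [2, 2]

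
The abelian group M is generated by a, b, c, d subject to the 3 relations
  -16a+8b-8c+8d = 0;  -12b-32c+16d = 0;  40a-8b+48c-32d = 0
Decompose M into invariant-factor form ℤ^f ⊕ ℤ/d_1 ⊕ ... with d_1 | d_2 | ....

rank_ℚ(R)=3; free=4−3=1
SNF(R) diag = [4, 8, 8] → torsion [4, 8, 8]

Answer: M ≅ ℤ^1 ⊕ ℤ/4 ⊕ ℤ/8 ⊕ ℤ/8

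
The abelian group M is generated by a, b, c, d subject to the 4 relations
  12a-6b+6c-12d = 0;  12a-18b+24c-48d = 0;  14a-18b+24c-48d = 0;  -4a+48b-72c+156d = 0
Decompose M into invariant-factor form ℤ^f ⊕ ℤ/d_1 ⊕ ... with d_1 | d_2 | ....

rank_ℚ(R)=4; free=4−4=0
SNF(R) diag = [2, 6, 6, 12] → torsion [2, 6, 6, 12]

Answer: M ≅ ℤ/2 ⊕ ℤ/6 ⊕ ℤ/6 ⊕ ℤ/12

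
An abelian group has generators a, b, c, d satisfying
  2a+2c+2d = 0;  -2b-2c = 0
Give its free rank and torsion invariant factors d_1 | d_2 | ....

Answer: M ≅ ℤ^2 ⊕ ℤ/2 ⊕ ℤ/2

Derivation:
rank_ℚ(R)=2; free=4−2=2
SNF(R) diag = [2, 2] → torsion [2, 2]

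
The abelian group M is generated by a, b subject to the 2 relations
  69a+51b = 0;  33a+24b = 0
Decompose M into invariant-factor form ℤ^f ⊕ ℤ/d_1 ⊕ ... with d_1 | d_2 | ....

Answer: M ≅ ℤ/3 ⊕ ℤ/9

Derivation:
rank_ℚ(R)=2; free=2−2=0
SNF(R) diag = [3, 9] → torsion [3, 9]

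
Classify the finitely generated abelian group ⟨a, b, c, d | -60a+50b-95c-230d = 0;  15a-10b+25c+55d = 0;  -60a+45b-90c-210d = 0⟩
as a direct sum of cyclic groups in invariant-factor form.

rank_ℚ(R)=3; free=4−3=1
SNF(R) diag = [5, 15, 15] → torsion [5, 15, 15]

Answer: M ≅ ℤ^1 ⊕ ℤ/5 ⊕ ℤ/15 ⊕ ℤ/15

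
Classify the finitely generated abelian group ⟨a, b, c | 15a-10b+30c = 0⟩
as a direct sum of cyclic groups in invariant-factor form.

Answer: M ≅ ℤ^2 ⊕ ℤ/5

Derivation:
rank_ℚ(R)=1; free=3−1=2
SNF(R) diag = [5] → torsion [5]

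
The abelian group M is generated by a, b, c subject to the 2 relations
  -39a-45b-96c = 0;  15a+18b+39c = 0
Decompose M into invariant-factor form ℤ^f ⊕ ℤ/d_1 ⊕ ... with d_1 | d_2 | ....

Answer: M ≅ ℤ^1 ⊕ ℤ/3 ⊕ ℤ/9

Derivation:
rank_ℚ(R)=2; free=3−2=1
SNF(R) diag = [3, 9] → torsion [3, 9]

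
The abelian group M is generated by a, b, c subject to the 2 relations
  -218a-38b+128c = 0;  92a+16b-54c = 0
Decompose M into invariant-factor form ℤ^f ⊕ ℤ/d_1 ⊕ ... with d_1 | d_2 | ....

rank_ℚ(R)=2; free=3−2=1
SNF(R) diag = [2, 2] → torsion [2, 2]

Answer: M ≅ ℤ^1 ⊕ ℤ/2 ⊕ ℤ/2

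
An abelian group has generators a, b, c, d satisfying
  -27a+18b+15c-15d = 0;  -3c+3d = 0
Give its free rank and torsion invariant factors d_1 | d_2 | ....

Answer: M ≅ ℤ^2 ⊕ ℤ/3 ⊕ ℤ/9

Derivation:
rank_ℚ(R)=2; free=4−2=2
SNF(R) diag = [3, 9] → torsion [3, 9]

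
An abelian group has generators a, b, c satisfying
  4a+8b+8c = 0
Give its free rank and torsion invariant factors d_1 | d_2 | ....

rank_ℚ(R)=1; free=3−1=2
SNF(R) diag = [4] → torsion [4]

Answer: M ≅ ℤ^2 ⊕ ℤ/4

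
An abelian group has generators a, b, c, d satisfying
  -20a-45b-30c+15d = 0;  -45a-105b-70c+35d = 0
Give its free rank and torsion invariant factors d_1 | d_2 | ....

Answer: M ≅ ℤ^2 ⊕ ℤ/5 ⊕ ℤ/5

Derivation:
rank_ℚ(R)=2; free=4−2=2
SNF(R) diag = [5, 5] → torsion [5, 5]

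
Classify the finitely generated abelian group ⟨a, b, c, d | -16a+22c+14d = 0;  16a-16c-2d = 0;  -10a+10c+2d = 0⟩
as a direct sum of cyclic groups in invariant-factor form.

rank_ℚ(R)=3; free=4−3=1
SNF(R) diag = [2, 6, 6] → torsion [2, 6, 6]

Answer: M ≅ ℤ^1 ⊕ ℤ/2 ⊕ ℤ/6 ⊕ ℤ/6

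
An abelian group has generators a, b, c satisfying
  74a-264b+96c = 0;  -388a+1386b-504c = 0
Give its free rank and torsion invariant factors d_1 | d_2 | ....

Answer: M ≅ ℤ^1 ⊕ ℤ/2 ⊕ ℤ/6

Derivation:
rank_ℚ(R)=2; free=3−2=1
SNF(R) diag = [2, 6] → torsion [2, 6]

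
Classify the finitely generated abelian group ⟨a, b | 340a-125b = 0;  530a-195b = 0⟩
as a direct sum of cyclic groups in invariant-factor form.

Answer: M ≅ ℤ/5 ⊕ ℤ/10

Derivation:
rank_ℚ(R)=2; free=2−2=0
SNF(R) diag = [5, 10] → torsion [5, 10]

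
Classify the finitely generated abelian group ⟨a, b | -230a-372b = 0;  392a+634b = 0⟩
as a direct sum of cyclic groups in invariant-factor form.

rank_ℚ(R)=2; free=2−2=0
SNF(R) diag = [2, 2] → torsion [2, 2]

Answer: M ≅ ℤ/2 ⊕ ℤ/2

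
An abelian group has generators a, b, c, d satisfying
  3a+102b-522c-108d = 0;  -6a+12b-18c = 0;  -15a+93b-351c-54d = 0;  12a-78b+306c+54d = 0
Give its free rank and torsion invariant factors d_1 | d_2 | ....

Answer: M ≅ ℤ/3 ⊕ ℤ/9 ⊕ ℤ/18 ⊕ ℤ/54

Derivation:
rank_ℚ(R)=4; free=4−4=0
SNF(R) diag = [3, 9, 18, 54] → torsion [3, 9, 18, 54]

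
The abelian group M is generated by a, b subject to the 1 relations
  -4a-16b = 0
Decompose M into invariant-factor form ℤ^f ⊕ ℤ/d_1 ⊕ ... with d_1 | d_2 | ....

rank_ℚ(R)=1; free=2−1=1
SNF(R) diag = [4] → torsion [4]

Answer: M ≅ ℤ^1 ⊕ ℤ/4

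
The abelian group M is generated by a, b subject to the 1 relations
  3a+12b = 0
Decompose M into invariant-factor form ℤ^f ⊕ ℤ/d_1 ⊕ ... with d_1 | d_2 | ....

rank_ℚ(R)=1; free=2−1=1
SNF(R) diag = [3] → torsion [3]

Answer: M ≅ ℤ^1 ⊕ ℤ/3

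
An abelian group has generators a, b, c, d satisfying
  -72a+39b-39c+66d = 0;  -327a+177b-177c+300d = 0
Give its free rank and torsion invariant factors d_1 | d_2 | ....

rank_ℚ(R)=2; free=4−2=2
SNF(R) diag = [3, 3] → torsion [3, 3]

Answer: M ≅ ℤ^2 ⊕ ℤ/3 ⊕ ℤ/3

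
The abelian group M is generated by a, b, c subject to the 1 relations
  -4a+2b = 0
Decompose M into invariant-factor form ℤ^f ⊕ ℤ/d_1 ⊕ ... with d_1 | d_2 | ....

rank_ℚ(R)=1; free=3−1=2
SNF(R) diag = [2] → torsion [2]

Answer: M ≅ ℤ^2 ⊕ ℤ/2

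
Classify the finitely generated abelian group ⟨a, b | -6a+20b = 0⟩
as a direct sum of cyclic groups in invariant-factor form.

rank_ℚ(R)=1; free=2−1=1
SNF(R) diag = [2] → torsion [2]

Answer: M ≅ ℤ^1 ⊕ ℤ/2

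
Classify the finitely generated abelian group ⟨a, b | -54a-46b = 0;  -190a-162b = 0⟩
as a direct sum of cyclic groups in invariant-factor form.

rank_ℚ(R)=2; free=2−2=0
SNF(R) diag = [2, 4] → torsion [2, 4]

Answer: M ≅ ℤ/2 ⊕ ℤ/4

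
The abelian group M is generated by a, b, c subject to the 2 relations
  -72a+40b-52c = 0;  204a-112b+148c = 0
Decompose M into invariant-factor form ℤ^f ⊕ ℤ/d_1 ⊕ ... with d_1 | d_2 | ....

Answer: M ≅ ℤ^1 ⊕ ℤ/4 ⊕ ℤ/12

Derivation:
rank_ℚ(R)=2; free=3−2=1
SNF(R) diag = [4, 12] → torsion [4, 12]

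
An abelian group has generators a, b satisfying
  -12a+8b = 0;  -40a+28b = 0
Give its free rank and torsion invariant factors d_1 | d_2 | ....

Answer: M ≅ ℤ/4 ⊕ ℤ/4

Derivation:
rank_ℚ(R)=2; free=2−2=0
SNF(R) diag = [4, 4] → torsion [4, 4]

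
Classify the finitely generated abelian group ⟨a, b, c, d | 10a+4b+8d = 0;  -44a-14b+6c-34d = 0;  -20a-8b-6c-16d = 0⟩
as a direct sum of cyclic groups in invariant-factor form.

rank_ℚ(R)=3; free=4−3=1
SNF(R) diag = [2, 6, 6] → torsion [2, 6, 6]

Answer: M ≅ ℤ^1 ⊕ ℤ/2 ⊕ ℤ/6 ⊕ ℤ/6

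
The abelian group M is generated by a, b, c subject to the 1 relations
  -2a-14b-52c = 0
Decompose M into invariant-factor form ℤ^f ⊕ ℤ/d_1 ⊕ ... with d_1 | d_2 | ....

rank_ℚ(R)=1; free=3−1=2
SNF(R) diag = [2] → torsion [2]

Answer: M ≅ ℤ^2 ⊕ ℤ/2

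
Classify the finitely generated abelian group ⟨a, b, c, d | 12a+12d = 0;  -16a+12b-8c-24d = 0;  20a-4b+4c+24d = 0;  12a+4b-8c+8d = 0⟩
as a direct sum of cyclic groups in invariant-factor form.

rank_ℚ(R)=4; free=4−4=0
SNF(R) diag = [4, 4, 4, 12] → torsion [4, 4, 4, 12]

Answer: M ≅ ℤ/4 ⊕ ℤ/4 ⊕ ℤ/4 ⊕ ℤ/12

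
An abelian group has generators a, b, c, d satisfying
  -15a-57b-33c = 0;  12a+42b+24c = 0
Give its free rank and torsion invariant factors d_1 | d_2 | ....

rank_ℚ(R)=2; free=4−2=2
SNF(R) diag = [3, 6] → torsion [3, 6]

Answer: M ≅ ℤ^2 ⊕ ℤ/3 ⊕ ℤ/6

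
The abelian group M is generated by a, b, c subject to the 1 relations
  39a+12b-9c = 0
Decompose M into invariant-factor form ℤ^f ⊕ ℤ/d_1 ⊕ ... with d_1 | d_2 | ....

Answer: M ≅ ℤ^2 ⊕ ℤ/3

Derivation:
rank_ℚ(R)=1; free=3−1=2
SNF(R) diag = [3] → torsion [3]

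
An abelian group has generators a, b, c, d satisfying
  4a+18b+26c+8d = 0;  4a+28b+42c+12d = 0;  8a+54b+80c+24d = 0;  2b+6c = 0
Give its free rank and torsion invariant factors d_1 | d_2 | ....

rank_ℚ(R)=4; free=4−4=0
SNF(R) diag = [2, 2, 4, 4] → torsion [2, 2, 4, 4]

Answer: M ≅ ℤ/2 ⊕ ℤ/2 ⊕ ℤ/4 ⊕ ℤ/4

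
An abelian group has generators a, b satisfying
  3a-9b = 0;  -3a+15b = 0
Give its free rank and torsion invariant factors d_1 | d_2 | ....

rank_ℚ(R)=2; free=2−2=0
SNF(R) diag = [3, 6] → torsion [3, 6]

Answer: M ≅ ℤ/3 ⊕ ℤ/6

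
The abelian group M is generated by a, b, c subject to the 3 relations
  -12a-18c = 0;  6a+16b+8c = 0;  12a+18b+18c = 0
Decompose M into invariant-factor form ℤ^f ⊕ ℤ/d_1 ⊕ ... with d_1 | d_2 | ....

Answer: M ≅ ℤ/2 ⊕ ℤ/6 ⊕ ℤ/18

Derivation:
rank_ℚ(R)=3; free=3−3=0
SNF(R) diag = [2, 6, 18] → torsion [2, 6, 18]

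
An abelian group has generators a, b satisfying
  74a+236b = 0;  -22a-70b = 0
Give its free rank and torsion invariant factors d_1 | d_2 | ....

Answer: M ≅ ℤ/2 ⊕ ℤ/6

Derivation:
rank_ℚ(R)=2; free=2−2=0
SNF(R) diag = [2, 6] → torsion [2, 6]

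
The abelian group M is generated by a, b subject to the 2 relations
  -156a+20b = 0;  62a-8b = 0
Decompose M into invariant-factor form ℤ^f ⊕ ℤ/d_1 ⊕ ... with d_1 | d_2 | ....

rank_ℚ(R)=2; free=2−2=0
SNF(R) diag = [2, 4] → torsion [2, 4]

Answer: M ≅ ℤ/2 ⊕ ℤ/4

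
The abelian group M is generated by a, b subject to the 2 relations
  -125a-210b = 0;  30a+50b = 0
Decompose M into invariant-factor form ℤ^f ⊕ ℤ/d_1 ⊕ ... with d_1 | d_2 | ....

rank_ℚ(R)=2; free=2−2=0
SNF(R) diag = [5, 10] → torsion [5, 10]

Answer: M ≅ ℤ/5 ⊕ ℤ/10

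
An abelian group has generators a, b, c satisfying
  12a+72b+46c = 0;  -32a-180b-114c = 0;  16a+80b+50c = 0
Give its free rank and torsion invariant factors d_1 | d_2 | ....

rank_ℚ(R)=3; free=3−3=0
SNF(R) diag = [2, 4, 4] → torsion [2, 4, 4]

Answer: M ≅ ℤ/2 ⊕ ℤ/4 ⊕ ℤ/4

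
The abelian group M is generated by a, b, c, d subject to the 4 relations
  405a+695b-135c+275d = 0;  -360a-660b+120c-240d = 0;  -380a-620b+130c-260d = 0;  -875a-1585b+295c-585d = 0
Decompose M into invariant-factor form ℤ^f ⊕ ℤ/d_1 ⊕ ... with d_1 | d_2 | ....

Answer: M ≅ ℤ/5 ⊕ ℤ/10 ⊕ ℤ/20 ⊕ ℤ/60

Derivation:
rank_ℚ(R)=4; free=4−4=0
SNF(R) diag = [5, 10, 20, 60] → torsion [5, 10, 20, 60]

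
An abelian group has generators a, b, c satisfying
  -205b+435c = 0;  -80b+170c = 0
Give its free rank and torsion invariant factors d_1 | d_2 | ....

rank_ℚ(R)=2; free=3−2=1
SNF(R) diag = [5, 10] → torsion [5, 10]

Answer: M ≅ ℤ^1 ⊕ ℤ/5 ⊕ ℤ/10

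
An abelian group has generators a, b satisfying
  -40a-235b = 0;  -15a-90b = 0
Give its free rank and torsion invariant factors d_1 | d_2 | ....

Answer: M ≅ ℤ/5 ⊕ ℤ/15

Derivation:
rank_ℚ(R)=2; free=2−2=0
SNF(R) diag = [5, 15] → torsion [5, 15]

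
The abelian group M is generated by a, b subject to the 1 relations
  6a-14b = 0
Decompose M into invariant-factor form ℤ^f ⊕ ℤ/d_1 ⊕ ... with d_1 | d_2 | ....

Answer: M ≅ ℤ^1 ⊕ ℤ/2

Derivation:
rank_ℚ(R)=1; free=2−1=1
SNF(R) diag = [2] → torsion [2]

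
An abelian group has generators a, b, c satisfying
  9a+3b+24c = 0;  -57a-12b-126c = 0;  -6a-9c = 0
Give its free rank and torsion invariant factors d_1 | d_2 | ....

Answer: M ≅ ℤ/3 ⊕ ℤ/3 ⊕ ℤ/3

Derivation:
rank_ℚ(R)=3; free=3−3=0
SNF(R) diag = [3, 3, 3] → torsion [3, 3, 3]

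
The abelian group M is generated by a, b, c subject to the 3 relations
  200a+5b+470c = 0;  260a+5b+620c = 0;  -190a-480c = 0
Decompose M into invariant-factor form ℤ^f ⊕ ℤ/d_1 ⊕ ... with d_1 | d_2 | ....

Answer: M ≅ ℤ/5 ⊕ ℤ/10 ⊕ ℤ/30

Derivation:
rank_ℚ(R)=3; free=3−3=0
SNF(R) diag = [5, 10, 30] → torsion [5, 10, 30]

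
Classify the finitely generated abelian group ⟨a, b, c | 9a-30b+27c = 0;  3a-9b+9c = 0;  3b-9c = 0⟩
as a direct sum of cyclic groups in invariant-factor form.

rank_ℚ(R)=3; free=3−3=0
SNF(R) diag = [3, 3, 9] → torsion [3, 3, 9]

Answer: M ≅ ℤ/3 ⊕ ℤ/3 ⊕ ℤ/9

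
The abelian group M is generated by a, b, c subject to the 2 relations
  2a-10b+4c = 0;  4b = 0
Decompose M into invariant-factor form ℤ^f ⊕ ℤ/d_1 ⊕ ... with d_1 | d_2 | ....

rank_ℚ(R)=2; free=3−2=1
SNF(R) diag = [2, 4] → torsion [2, 4]

Answer: M ≅ ℤ^1 ⊕ ℤ/2 ⊕ ℤ/4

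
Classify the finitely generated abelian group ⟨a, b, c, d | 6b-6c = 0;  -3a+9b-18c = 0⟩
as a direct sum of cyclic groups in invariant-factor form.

rank_ℚ(R)=2; free=4−2=2
SNF(R) diag = [3, 6] → torsion [3, 6]

Answer: M ≅ ℤ^2 ⊕ ℤ/3 ⊕ ℤ/6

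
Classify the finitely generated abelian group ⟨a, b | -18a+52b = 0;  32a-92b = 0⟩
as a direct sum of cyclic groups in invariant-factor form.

rank_ℚ(R)=2; free=2−2=0
SNF(R) diag = [2, 4] → torsion [2, 4]

Answer: M ≅ ℤ/2 ⊕ ℤ/4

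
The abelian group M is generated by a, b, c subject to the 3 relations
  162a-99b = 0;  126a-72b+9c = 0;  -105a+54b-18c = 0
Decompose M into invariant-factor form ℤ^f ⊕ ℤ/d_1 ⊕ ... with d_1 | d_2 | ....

rank_ℚ(R)=3; free=3−3=0
SNF(R) diag = [3, 9, 9] → torsion [3, 9, 9]

Answer: M ≅ ℤ/3 ⊕ ℤ/9 ⊕ ℤ/9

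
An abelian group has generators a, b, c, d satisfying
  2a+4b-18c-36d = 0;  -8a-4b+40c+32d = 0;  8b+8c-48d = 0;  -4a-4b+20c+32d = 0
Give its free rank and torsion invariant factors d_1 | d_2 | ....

Answer: M ≅ ℤ/2 ⊕ ℤ/4 ⊕ ℤ/8 ⊕ ℤ/24

Derivation:
rank_ℚ(R)=4; free=4−4=0
SNF(R) diag = [2, 4, 8, 24] → torsion [2, 4, 8, 24]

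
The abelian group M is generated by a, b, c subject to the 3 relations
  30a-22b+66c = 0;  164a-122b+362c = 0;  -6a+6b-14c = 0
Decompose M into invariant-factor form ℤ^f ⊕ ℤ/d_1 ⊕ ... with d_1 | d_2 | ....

Answer: M ≅ ℤ/2 ⊕ ℤ/2 ⊕ ℤ/4

Derivation:
rank_ℚ(R)=3; free=3−3=0
SNF(R) diag = [2, 2, 4] → torsion [2, 2, 4]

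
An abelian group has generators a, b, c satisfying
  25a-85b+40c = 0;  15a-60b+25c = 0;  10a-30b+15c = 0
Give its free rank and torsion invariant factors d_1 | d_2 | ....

rank_ℚ(R)=3; free=3−3=0
SNF(R) diag = [5, 5, 5] → torsion [5, 5, 5]

Answer: M ≅ ℤ/5 ⊕ ℤ/5 ⊕ ℤ/5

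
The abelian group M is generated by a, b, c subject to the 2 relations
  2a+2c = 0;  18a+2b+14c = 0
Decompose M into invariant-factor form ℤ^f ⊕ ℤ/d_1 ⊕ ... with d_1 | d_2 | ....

Answer: M ≅ ℤ^1 ⊕ ℤ/2 ⊕ ℤ/2

Derivation:
rank_ℚ(R)=2; free=3−2=1
SNF(R) diag = [2, 2] → torsion [2, 2]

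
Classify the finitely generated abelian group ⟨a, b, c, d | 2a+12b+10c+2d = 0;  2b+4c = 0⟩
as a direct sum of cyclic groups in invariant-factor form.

Answer: M ≅ ℤ^2 ⊕ ℤ/2 ⊕ ℤ/2

Derivation:
rank_ℚ(R)=2; free=4−2=2
SNF(R) diag = [2, 2] → torsion [2, 2]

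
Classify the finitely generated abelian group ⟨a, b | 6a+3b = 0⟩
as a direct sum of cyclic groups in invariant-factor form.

rank_ℚ(R)=1; free=2−1=1
SNF(R) diag = [3] → torsion [3]

Answer: M ≅ ℤ^1 ⊕ ℤ/3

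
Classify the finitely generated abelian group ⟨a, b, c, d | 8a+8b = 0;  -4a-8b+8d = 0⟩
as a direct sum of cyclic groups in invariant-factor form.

rank_ℚ(R)=2; free=4−2=2
SNF(R) diag = [4, 8] → torsion [4, 8]

Answer: M ≅ ℤ^2 ⊕ ℤ/4 ⊕ ℤ/8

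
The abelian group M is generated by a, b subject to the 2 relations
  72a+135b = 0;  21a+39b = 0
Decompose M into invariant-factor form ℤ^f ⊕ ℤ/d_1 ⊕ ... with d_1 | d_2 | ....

Answer: M ≅ ℤ/3 ⊕ ℤ/9

Derivation:
rank_ℚ(R)=2; free=2−2=0
SNF(R) diag = [3, 9] → torsion [3, 9]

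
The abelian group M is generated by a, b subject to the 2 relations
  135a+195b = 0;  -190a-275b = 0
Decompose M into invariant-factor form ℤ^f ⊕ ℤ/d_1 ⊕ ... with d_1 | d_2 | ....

Answer: M ≅ ℤ/5 ⊕ ℤ/15

Derivation:
rank_ℚ(R)=2; free=2−2=0
SNF(R) diag = [5, 15] → torsion [5, 15]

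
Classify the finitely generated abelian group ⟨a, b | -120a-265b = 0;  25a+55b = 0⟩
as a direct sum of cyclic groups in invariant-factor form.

rank_ℚ(R)=2; free=2−2=0
SNF(R) diag = [5, 5] → torsion [5, 5]

Answer: M ≅ ℤ/5 ⊕ ℤ/5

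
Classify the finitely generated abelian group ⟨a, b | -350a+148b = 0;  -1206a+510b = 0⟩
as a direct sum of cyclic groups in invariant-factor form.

rank_ℚ(R)=2; free=2−2=0
SNF(R) diag = [2, 6] → torsion [2, 6]

Answer: M ≅ ℤ/2 ⊕ ℤ/6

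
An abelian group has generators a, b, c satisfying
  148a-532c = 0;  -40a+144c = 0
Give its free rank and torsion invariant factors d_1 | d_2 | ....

rank_ℚ(R)=2; free=3−2=1
SNF(R) diag = [4, 8] → torsion [4, 8]

Answer: M ≅ ℤ^1 ⊕ ℤ/4 ⊕ ℤ/8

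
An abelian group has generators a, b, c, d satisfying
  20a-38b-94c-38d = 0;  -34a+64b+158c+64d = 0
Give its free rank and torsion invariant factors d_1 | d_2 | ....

rank_ℚ(R)=2; free=4−2=2
SNF(R) diag = [2, 6] → torsion [2, 6]

Answer: M ≅ ℤ^2 ⊕ ℤ/2 ⊕ ℤ/6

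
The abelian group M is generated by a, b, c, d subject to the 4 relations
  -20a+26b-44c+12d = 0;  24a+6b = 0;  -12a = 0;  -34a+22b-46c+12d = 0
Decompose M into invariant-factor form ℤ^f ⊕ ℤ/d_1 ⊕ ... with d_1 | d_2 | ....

rank_ℚ(R)=4; free=4−4=0
SNF(R) diag = [2, 6, 12, 12] → torsion [2, 6, 12, 12]

Answer: M ≅ ℤ/2 ⊕ ℤ/6 ⊕ ℤ/12 ⊕ ℤ/12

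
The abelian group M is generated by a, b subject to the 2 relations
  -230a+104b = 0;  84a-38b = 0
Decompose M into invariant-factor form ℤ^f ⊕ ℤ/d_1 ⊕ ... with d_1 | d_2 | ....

rank_ℚ(R)=2; free=2−2=0
SNF(R) diag = [2, 2] → torsion [2, 2]

Answer: M ≅ ℤ/2 ⊕ ℤ/2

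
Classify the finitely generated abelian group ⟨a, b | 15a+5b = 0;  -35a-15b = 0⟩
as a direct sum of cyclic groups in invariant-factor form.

rank_ℚ(R)=2; free=2−2=0
SNF(R) diag = [5, 10] → torsion [5, 10]

Answer: M ≅ ℤ/5 ⊕ ℤ/10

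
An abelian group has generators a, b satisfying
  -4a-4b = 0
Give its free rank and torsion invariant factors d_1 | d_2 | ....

rank_ℚ(R)=1; free=2−1=1
SNF(R) diag = [4] → torsion [4]

Answer: M ≅ ℤ^1 ⊕ ℤ/4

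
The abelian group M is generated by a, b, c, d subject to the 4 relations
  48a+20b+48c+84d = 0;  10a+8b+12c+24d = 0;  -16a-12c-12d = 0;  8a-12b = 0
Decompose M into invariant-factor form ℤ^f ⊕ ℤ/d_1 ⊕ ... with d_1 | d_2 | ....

Answer: M ≅ ℤ/2 ⊕ ℤ/4 ⊕ ℤ/12 ⊕ ℤ/12

Derivation:
rank_ℚ(R)=4; free=4−4=0
SNF(R) diag = [2, 4, 12, 12] → torsion [2, 4, 12, 12]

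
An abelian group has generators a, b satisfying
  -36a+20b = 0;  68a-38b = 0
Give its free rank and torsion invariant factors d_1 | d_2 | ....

rank_ℚ(R)=2; free=2−2=0
SNF(R) diag = [2, 4] → torsion [2, 4]

Answer: M ≅ ℤ/2 ⊕ ℤ/4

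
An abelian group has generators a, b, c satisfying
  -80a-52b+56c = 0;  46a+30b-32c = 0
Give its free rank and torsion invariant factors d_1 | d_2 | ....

rank_ℚ(R)=2; free=3−2=1
SNF(R) diag = [2, 4] → torsion [2, 4]

Answer: M ≅ ℤ^1 ⊕ ℤ/2 ⊕ ℤ/4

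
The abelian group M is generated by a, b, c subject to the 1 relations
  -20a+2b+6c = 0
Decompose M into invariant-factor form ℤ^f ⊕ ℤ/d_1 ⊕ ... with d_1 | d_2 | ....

Answer: M ≅ ℤ^2 ⊕ ℤ/2

Derivation:
rank_ℚ(R)=1; free=3−1=2
SNF(R) diag = [2] → torsion [2]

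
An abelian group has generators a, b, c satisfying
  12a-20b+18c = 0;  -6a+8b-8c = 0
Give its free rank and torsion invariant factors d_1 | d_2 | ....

rank_ℚ(R)=2; free=3−2=1
SNF(R) diag = [2, 2] → torsion [2, 2]

Answer: M ≅ ℤ^1 ⊕ ℤ/2 ⊕ ℤ/2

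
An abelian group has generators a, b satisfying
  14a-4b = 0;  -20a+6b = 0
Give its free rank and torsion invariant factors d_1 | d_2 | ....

rank_ℚ(R)=2; free=2−2=0
SNF(R) diag = [2, 2] → torsion [2, 2]

Answer: M ≅ ℤ/2 ⊕ ℤ/2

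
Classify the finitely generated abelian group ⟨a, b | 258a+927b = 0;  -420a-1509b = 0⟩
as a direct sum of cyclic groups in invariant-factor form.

rank_ℚ(R)=2; free=2−2=0
SNF(R) diag = [3, 6] → torsion [3, 6]

Answer: M ≅ ℤ/3 ⊕ ℤ/6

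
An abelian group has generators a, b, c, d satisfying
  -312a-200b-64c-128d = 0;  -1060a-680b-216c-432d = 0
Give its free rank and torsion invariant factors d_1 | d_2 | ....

rank_ℚ(R)=2; free=4−2=2
SNF(R) diag = [4, 8] → torsion [4, 8]

Answer: M ≅ ℤ^2 ⊕ ℤ/4 ⊕ ℤ/8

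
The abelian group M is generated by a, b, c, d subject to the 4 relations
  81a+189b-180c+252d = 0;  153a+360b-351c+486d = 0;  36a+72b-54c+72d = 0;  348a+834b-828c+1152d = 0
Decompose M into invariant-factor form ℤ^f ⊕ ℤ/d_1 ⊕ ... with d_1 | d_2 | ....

rank_ℚ(R)=4; free=4−4=0
SNF(R) diag = [3, 9, 18, 36] → torsion [3, 9, 18, 36]

Answer: M ≅ ℤ/3 ⊕ ℤ/9 ⊕ ℤ/18 ⊕ ℤ/36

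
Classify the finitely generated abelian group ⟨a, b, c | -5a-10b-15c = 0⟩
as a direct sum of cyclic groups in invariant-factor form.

rank_ℚ(R)=1; free=3−1=2
SNF(R) diag = [5] → torsion [5]

Answer: M ≅ ℤ^2 ⊕ ℤ/5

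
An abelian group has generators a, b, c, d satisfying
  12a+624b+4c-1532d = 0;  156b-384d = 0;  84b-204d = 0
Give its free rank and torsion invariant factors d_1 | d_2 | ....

rank_ℚ(R)=3; free=4−3=1
SNF(R) diag = [4, 12, 36] → torsion [4, 12, 36]

Answer: M ≅ ℤ^1 ⊕ ℤ/4 ⊕ ℤ/12 ⊕ ℤ/36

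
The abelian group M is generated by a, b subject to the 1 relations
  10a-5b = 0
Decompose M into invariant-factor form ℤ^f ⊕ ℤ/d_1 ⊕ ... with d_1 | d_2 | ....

Answer: M ≅ ℤ^1 ⊕ ℤ/5

Derivation:
rank_ℚ(R)=1; free=2−1=1
SNF(R) diag = [5] → torsion [5]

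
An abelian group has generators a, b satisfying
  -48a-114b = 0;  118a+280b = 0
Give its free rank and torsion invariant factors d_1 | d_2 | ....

Answer: M ≅ ℤ/2 ⊕ ℤ/6

Derivation:
rank_ℚ(R)=2; free=2−2=0
SNF(R) diag = [2, 6] → torsion [2, 6]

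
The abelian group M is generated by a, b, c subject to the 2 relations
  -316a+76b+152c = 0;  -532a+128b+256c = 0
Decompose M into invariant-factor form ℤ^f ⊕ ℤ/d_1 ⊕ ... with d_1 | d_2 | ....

rank_ℚ(R)=2; free=3−2=1
SNF(R) diag = [4, 4] → torsion [4, 4]

Answer: M ≅ ℤ^1 ⊕ ℤ/4 ⊕ ℤ/4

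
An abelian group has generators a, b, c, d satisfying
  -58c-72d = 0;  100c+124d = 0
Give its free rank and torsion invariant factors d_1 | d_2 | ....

Answer: M ≅ ℤ^2 ⊕ ℤ/2 ⊕ ℤ/4

Derivation:
rank_ℚ(R)=2; free=4−2=2
SNF(R) diag = [2, 4] → torsion [2, 4]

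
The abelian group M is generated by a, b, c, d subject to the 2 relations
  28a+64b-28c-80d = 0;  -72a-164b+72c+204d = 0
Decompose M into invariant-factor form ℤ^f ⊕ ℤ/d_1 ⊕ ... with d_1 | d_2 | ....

rank_ℚ(R)=2; free=4−2=2
SNF(R) diag = [4, 4] → torsion [4, 4]

Answer: M ≅ ℤ^2 ⊕ ℤ/4 ⊕ ℤ/4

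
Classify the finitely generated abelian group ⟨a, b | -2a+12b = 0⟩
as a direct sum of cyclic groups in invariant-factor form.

rank_ℚ(R)=1; free=2−1=1
SNF(R) diag = [2] → torsion [2]

Answer: M ≅ ℤ^1 ⊕ ℤ/2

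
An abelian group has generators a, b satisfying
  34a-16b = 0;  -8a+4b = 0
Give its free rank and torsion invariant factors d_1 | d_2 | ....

rank_ℚ(R)=2; free=2−2=0
SNF(R) diag = [2, 4] → torsion [2, 4]

Answer: M ≅ ℤ/2 ⊕ ℤ/4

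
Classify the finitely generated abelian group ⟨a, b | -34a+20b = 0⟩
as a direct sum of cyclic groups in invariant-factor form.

rank_ℚ(R)=1; free=2−1=1
SNF(R) diag = [2] → torsion [2]

Answer: M ≅ ℤ^1 ⊕ ℤ/2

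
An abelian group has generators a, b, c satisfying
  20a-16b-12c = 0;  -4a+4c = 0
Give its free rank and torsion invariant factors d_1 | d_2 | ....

Answer: M ≅ ℤ^1 ⊕ ℤ/4 ⊕ ℤ/8

Derivation:
rank_ℚ(R)=2; free=3−2=1
SNF(R) diag = [4, 8] → torsion [4, 8]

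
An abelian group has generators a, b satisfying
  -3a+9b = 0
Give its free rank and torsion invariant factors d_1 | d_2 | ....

Answer: M ≅ ℤ^1 ⊕ ℤ/3

Derivation:
rank_ℚ(R)=1; free=2−1=1
SNF(R) diag = [3] → torsion [3]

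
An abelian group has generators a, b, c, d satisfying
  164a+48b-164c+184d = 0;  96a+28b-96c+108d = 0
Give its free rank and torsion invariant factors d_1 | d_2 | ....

Answer: M ≅ ℤ^2 ⊕ ℤ/4 ⊕ ℤ/4

Derivation:
rank_ℚ(R)=2; free=4−2=2
SNF(R) diag = [4, 4] → torsion [4, 4]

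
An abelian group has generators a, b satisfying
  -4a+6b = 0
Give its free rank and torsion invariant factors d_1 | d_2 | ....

rank_ℚ(R)=1; free=2−1=1
SNF(R) diag = [2] → torsion [2]

Answer: M ≅ ℤ^1 ⊕ ℤ/2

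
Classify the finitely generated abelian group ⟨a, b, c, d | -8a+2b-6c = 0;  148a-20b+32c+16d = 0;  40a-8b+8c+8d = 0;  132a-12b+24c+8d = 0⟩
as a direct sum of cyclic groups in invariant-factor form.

Answer: M ≅ ℤ/2 ⊕ ℤ/4 ⊕ ℤ/8 ⊕ ℤ/24

Derivation:
rank_ℚ(R)=4; free=4−4=0
SNF(R) diag = [2, 4, 8, 24] → torsion [2, 4, 8, 24]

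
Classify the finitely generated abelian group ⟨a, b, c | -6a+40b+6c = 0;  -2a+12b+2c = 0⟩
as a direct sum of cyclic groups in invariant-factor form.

Answer: M ≅ ℤ^1 ⊕ ℤ/2 ⊕ ℤ/4

Derivation:
rank_ℚ(R)=2; free=3−2=1
SNF(R) diag = [2, 4] → torsion [2, 4]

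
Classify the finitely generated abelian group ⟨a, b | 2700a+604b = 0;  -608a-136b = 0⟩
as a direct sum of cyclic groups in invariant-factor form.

Answer: M ≅ ℤ/4 ⊕ ℤ/8

Derivation:
rank_ℚ(R)=2; free=2−2=0
SNF(R) diag = [4, 8] → torsion [4, 8]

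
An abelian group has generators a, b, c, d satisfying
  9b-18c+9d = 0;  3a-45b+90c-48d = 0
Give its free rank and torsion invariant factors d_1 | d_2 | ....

rank_ℚ(R)=2; free=4−2=2
SNF(R) diag = [3, 9] → torsion [3, 9]

Answer: M ≅ ℤ^2 ⊕ ℤ/3 ⊕ ℤ/9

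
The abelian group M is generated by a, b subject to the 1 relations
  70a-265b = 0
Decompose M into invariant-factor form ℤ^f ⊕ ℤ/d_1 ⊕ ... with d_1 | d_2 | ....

Answer: M ≅ ℤ^1 ⊕ ℤ/5

Derivation:
rank_ℚ(R)=1; free=2−1=1
SNF(R) diag = [5] → torsion [5]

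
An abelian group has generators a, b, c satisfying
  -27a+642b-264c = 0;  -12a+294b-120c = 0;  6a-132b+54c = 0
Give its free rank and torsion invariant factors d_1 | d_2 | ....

Answer: M ≅ ℤ/3 ⊕ ℤ/6 ⊕ ℤ/18

Derivation:
rank_ℚ(R)=3; free=3−3=0
SNF(R) diag = [3, 6, 18] → torsion [3, 6, 18]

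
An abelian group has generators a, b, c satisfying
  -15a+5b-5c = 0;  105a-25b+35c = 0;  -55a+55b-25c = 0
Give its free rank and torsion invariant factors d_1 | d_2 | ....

rank_ℚ(R)=3; free=3−3=0
SNF(R) diag = [5, 10, 20] → torsion [5, 10, 20]

Answer: M ≅ ℤ/5 ⊕ ℤ/10 ⊕ ℤ/20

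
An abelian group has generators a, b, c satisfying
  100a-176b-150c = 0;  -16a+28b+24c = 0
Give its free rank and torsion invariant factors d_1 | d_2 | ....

Answer: M ≅ ℤ^1 ⊕ ℤ/2 ⊕ ℤ/4

Derivation:
rank_ℚ(R)=2; free=3−2=1
SNF(R) diag = [2, 4] → torsion [2, 4]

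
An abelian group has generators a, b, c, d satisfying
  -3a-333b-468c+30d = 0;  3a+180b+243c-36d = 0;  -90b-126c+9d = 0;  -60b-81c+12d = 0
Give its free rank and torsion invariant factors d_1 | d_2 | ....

Answer: M ≅ ℤ/3 ⊕ ℤ/3 ⊕ ℤ/3 ⊕ ℤ/9

Derivation:
rank_ℚ(R)=4; free=4−4=0
SNF(R) diag = [3, 3, 3, 9] → torsion [3, 3, 3, 9]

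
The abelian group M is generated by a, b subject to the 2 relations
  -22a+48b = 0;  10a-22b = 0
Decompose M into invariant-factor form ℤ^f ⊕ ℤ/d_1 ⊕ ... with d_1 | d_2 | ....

Answer: M ≅ ℤ/2 ⊕ ℤ/2

Derivation:
rank_ℚ(R)=2; free=2−2=0
SNF(R) diag = [2, 2] → torsion [2, 2]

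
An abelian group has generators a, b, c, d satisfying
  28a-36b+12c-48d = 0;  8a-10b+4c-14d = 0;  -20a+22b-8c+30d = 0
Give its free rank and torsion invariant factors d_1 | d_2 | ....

Answer: M ≅ ℤ^1 ⊕ ℤ/2 ⊕ ℤ/4 ⊕ ℤ/8

Derivation:
rank_ℚ(R)=3; free=4−3=1
SNF(R) diag = [2, 4, 8] → torsion [2, 4, 8]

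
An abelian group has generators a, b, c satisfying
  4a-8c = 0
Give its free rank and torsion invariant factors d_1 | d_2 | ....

rank_ℚ(R)=1; free=3−1=2
SNF(R) diag = [4] → torsion [4]

Answer: M ≅ ℤ^2 ⊕ ℤ/4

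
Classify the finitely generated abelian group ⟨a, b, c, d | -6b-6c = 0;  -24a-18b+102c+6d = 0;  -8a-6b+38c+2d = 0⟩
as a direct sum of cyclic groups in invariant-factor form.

rank_ℚ(R)=3; free=4−3=1
SNF(R) diag = [2, 6, 12] → torsion [2, 6, 12]

Answer: M ≅ ℤ^1 ⊕ ℤ/2 ⊕ ℤ/6 ⊕ ℤ/12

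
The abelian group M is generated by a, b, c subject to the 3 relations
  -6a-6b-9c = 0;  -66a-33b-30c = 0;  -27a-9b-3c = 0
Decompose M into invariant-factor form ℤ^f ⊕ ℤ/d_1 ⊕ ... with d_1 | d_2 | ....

Answer: M ≅ ℤ/3 ⊕ ℤ/3 ⊕ ℤ/3

Derivation:
rank_ℚ(R)=3; free=3−3=0
SNF(R) diag = [3, 3, 3] → torsion [3, 3, 3]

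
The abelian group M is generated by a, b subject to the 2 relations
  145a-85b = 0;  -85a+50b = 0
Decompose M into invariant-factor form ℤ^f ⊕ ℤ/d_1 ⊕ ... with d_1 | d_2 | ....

rank_ℚ(R)=2; free=2−2=0
SNF(R) diag = [5, 5] → torsion [5, 5]

Answer: M ≅ ℤ/5 ⊕ ℤ/5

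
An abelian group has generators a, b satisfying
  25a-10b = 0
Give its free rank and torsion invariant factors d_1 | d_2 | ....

Answer: M ≅ ℤ^1 ⊕ ℤ/5

Derivation:
rank_ℚ(R)=1; free=2−1=1
SNF(R) diag = [5] → torsion [5]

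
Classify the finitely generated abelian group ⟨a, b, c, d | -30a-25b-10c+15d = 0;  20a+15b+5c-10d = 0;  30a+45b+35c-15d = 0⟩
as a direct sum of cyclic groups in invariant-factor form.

Answer: M ≅ ℤ^1 ⊕ ℤ/5 ⊕ ℤ/5 ⊕ ℤ/5

Derivation:
rank_ℚ(R)=3; free=4−3=1
SNF(R) diag = [5, 5, 5] → torsion [5, 5, 5]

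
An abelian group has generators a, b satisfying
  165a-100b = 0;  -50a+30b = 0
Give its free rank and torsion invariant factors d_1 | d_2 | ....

rank_ℚ(R)=2; free=2−2=0
SNF(R) diag = [5, 10] → torsion [5, 10]

Answer: M ≅ ℤ/5 ⊕ ℤ/10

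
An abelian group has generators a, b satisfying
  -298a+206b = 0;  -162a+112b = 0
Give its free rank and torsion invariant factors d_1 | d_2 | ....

rank_ℚ(R)=2; free=2−2=0
SNF(R) diag = [2, 2] → torsion [2, 2]

Answer: M ≅ ℤ/2 ⊕ ℤ/2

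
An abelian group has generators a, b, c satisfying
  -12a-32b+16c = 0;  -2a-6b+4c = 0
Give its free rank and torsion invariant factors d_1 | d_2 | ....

rank_ℚ(R)=2; free=3−2=1
SNF(R) diag = [2, 4] → torsion [2, 4]

Answer: M ≅ ℤ^1 ⊕ ℤ/2 ⊕ ℤ/4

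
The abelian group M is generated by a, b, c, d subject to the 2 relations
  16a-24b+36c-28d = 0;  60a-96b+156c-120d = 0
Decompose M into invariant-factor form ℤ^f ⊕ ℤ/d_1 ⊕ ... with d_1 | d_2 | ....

rank_ℚ(R)=2; free=4−2=2
SNF(R) diag = [4, 12] → torsion [4, 12]

Answer: M ≅ ℤ^2 ⊕ ℤ/4 ⊕ ℤ/12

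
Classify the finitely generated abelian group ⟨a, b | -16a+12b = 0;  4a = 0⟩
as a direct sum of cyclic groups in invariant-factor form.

rank_ℚ(R)=2; free=2−2=0
SNF(R) diag = [4, 12] → torsion [4, 12]

Answer: M ≅ ℤ/4 ⊕ ℤ/12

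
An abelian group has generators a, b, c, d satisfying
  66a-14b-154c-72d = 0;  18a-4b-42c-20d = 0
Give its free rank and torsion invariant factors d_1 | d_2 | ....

Answer: M ≅ ℤ^2 ⊕ ℤ/2 ⊕ ℤ/2

Derivation:
rank_ℚ(R)=2; free=4−2=2
SNF(R) diag = [2, 2] → torsion [2, 2]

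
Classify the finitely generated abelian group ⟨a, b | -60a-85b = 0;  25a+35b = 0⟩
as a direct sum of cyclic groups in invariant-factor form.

rank_ℚ(R)=2; free=2−2=0
SNF(R) diag = [5, 5] → torsion [5, 5]

Answer: M ≅ ℤ/5 ⊕ ℤ/5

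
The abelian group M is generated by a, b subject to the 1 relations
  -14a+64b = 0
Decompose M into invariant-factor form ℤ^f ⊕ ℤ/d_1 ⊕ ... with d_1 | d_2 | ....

rank_ℚ(R)=1; free=2−1=1
SNF(R) diag = [2] → torsion [2]

Answer: M ≅ ℤ^1 ⊕ ℤ/2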